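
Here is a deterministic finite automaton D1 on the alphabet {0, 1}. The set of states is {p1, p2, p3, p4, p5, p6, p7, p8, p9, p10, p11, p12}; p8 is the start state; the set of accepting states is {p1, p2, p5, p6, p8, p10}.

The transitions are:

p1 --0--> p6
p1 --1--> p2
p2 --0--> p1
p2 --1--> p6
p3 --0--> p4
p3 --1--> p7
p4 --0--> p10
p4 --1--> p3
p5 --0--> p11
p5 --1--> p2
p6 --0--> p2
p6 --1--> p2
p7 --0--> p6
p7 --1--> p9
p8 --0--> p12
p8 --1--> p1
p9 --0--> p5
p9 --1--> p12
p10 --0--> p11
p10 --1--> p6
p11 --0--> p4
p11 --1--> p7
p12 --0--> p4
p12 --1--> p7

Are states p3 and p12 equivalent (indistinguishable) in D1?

Yes

Start with accepting vs non-accepting: {p1,p2,p5,p6,p8,p10} | {p3,p4,p7,p9,p11,p12}.
Split {p1,p2,p5,p6,p8,p10} by δ(·,0) → {p1,p2,p6} and {p5,p8,p10}.
Refine {p3,p4,p7,p9,p11,p12} on symbol 0: members go to different blocks, giving {p3,p11,p12} and {p4,p9} and {p7}.
No further refinement is possible. Final partition (5 blocks): {p1,p2,p6} | {p3,p11,p12} | {p5,p8,p10} | {p4,p9} | {p7}.
p3 and p12 lie in the same block of the stable partition, so they are equivalent — no string distinguishes them.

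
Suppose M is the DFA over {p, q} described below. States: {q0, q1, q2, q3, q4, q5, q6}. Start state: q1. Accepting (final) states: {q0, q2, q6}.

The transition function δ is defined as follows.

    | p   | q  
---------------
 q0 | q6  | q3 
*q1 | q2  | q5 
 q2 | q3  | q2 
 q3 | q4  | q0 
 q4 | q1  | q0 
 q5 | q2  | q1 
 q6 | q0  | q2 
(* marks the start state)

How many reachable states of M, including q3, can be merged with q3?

Every state is reachable, so we keep all 7.
Initial partition by acceptance: {q0,q2,q6} | {q1,q3,q4,q5}.
Split {q0,q2,q6} by δ(·,p) → {q0,q6} and {q2}.
On input q, block {q0,q6} splits into {q0} and {q6}.
On input p, block {q1,q3,q4,q5} splits into {q1,q5} and {q3,q4}.
On input p, block {q3,q4} splits into {q3} and {q4}.
Stable partition: {q0} | {q1,q5} | {q2} | {q6} | {q3} | {q4} — 6 equivalence classes.
The equivalence class containing q3 is {q3}, of size 1.

1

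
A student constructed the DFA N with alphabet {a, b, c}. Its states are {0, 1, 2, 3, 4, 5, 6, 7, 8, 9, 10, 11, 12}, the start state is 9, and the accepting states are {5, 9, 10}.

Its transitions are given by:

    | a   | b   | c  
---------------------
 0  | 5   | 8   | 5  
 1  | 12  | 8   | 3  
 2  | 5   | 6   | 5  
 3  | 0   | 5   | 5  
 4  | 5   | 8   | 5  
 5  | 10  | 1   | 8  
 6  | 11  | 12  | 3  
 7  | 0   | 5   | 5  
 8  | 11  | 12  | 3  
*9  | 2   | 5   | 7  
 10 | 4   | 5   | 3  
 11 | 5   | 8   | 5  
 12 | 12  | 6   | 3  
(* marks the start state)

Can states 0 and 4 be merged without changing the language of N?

All states are reachable from the start state.
P0 = {5,9,10} | {0,1,2,3,4,6,7,8,11,12}.
On input a, block {5,9,10} splits into {9,10} and {5}.
Split {0,1,2,3,4,6,7,8,11,12} by δ(·,a) → {1,3,6,7,8,12} and {0,2,4,11}.
Refine {1,3,6,7,8,12} on symbol a: members go to different blocks, giving {3,6,7,8} and {1,12}.
On input b, block {3,6,7,8} splits into {3,7} and {6,8}.
Stable partition: {9,10} | {3,7} | {5} | {0,2,4,11} | {1,12} | {6,8} — 6 equivalence classes.
0 and 4 lie in the same block of the stable partition, so they are equivalent — no string distinguishes them.

Yes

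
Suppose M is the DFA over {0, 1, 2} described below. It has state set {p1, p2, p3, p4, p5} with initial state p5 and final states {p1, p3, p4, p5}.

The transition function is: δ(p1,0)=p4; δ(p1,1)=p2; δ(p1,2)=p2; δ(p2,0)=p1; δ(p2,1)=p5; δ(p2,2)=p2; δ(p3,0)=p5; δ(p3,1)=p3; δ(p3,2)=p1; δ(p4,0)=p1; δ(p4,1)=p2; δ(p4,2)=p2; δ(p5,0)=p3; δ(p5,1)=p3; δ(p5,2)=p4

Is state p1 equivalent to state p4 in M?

All states are reachable from the start state.
P0 = {p1,p3,p4,p5} | {p2}.
Refine {p1,p3,p4,p5} on symbol 1: members go to different blocks, giving {p1,p4} and {p3,p5}.
No further refinement is possible. Final partition (3 blocks): {p1,p4} | {p2} | {p3,p5}.
p1 and p4 lie in the same block of the stable partition, so they are equivalent — no string distinguishes them.

Yes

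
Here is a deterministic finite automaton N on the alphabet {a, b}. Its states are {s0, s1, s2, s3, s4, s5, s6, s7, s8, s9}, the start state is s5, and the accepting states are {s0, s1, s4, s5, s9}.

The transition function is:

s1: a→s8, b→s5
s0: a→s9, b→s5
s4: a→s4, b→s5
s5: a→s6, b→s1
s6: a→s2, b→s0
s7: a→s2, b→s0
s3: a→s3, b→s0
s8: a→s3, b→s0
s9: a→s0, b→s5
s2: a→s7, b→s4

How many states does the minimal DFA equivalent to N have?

All states are reachable from the start state.
Initial partition by acceptance: {s0,s1,s4,s5,s9} | {s2,s3,s6,s7,s8}.
On input a, block {s0,s1,s4,s5,s9} splits into {s0,s4,s9} and {s1,s5}.
No further refinement is possible. Final partition (3 blocks): {s0,s4,s9} | {s2,s3,s6,s7,s8} | {s1,s5}.

3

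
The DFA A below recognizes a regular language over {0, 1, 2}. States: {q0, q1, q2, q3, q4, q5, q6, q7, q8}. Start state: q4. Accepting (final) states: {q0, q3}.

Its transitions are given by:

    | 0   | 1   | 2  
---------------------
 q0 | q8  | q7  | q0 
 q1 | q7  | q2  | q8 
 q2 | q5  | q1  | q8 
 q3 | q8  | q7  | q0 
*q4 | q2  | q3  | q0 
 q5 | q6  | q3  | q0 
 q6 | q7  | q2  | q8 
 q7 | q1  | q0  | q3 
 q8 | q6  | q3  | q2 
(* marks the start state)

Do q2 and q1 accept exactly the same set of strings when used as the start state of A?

Yes

Start with accepting vs non-accepting: {q0,q3} | {q1,q2,q4,q5,q6,q7,q8}.
Split {q1,q2,q4,q5,q6,q7,q8} by δ(·,1) → {q4,q5,q7,q8} and {q1,q2,q6}.
Split {q4,q5,q7,q8} by δ(·,2) → {q4,q5,q7} and {q8}.
Stable partition: {q0,q3} | {q4,q5,q7} | {q1,q2,q6} | {q8} — 4 equivalence classes.
q2 and q1 lie in the same block of the stable partition, so they are equivalent — no string distinguishes them.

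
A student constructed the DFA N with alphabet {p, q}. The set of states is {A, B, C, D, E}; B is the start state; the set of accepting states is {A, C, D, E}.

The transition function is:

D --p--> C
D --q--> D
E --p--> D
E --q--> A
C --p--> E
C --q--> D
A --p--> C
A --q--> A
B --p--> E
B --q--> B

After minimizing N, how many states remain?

2

Every state is reachable, so we keep all 5.
Initial partition by acceptance: {A,C,D,E} | {B}.
The partition is now stable with 2 blocks: {A,C,D,E} | {B}.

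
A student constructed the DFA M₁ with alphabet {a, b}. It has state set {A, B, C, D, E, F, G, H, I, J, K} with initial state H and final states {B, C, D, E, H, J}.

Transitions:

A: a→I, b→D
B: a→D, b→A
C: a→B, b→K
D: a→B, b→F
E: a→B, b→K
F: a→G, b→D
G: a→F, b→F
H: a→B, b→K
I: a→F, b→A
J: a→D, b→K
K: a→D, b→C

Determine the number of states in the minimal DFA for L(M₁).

First remove the unreachable states {E,J}; 9 states remain.
Start with accepting vs non-accepting: {B,C,D,H} | {A,F,G,I,K}.
Split {A,F,G,I,K} by δ(·,a) → {A,F,G,I} and {K}.
Refine {B,C,D,H} on symbol b: members go to different blocks, giving {B,D} and {C,H}.
Refine {A,F,G,I} on symbol b: members go to different blocks, giving {A,F} and {G,I}.
The partition is now stable with 5 blocks: {B,D} | {A,F} | {K} | {C,H} | {G,I}.

5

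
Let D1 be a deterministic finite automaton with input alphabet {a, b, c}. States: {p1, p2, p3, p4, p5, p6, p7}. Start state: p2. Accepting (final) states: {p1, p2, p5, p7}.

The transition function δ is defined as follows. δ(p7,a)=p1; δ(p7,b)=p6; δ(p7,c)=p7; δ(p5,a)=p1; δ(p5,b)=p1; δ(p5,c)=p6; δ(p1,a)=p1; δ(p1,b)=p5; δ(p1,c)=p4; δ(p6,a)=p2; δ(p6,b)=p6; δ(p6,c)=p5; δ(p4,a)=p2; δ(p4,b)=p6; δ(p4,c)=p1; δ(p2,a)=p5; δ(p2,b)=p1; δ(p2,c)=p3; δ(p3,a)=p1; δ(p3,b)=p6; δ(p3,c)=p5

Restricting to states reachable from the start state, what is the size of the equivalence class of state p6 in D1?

Reachable states from the start: {p1,p2,p3,p4,p5,p6}. Unreachable: {p7} — drop them.
Initial partition by acceptance: {p1,p2,p5} | {p3,p4,p6}.
No further refinement is possible. Final partition (2 blocks): {p1,p2,p5} | {p3,p4,p6}.
The equivalence class containing p6 is {p3,p4,p6}, of size 3.

3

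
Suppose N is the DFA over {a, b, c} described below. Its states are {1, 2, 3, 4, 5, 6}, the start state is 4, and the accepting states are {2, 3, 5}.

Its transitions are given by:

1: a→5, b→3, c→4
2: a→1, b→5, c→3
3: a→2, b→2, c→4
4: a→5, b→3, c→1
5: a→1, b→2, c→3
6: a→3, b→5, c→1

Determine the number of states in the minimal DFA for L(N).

3

First remove the unreachable states {6}; 5 states remain.
Initial partition by acceptance: {2,3,5} | {1,4}.
Refine {2,3,5} on symbol a: members go to different blocks, giving {2,5} and {3}.
Stable partition: {2,5} | {1,4} | {3} — 3 equivalence classes.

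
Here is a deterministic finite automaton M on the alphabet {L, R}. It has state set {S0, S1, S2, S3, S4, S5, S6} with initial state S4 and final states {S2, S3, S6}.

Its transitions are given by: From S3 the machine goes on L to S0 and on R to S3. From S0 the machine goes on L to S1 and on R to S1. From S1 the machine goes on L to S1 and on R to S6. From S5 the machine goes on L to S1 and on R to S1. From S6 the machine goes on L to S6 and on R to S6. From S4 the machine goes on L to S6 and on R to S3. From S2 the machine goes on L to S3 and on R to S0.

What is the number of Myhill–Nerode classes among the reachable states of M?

5

Reachable states from the start: {S0,S1,S3,S4,S6}. Unreachable: {S2,S5} — drop them.
P0 = {S3,S6} | {S0,S1,S4}.
On input L, block {S3,S6} splits into {S3} and {S6}.
On input L, block {S0,S1,S4} splits into {S0,S1} and {S4}.
On input R, block {S0,S1} splits into {S0} and {S1}.
No further refinement is possible. Final partition (5 blocks): {S3} | {S0} | {S6} | {S4} | {S1}.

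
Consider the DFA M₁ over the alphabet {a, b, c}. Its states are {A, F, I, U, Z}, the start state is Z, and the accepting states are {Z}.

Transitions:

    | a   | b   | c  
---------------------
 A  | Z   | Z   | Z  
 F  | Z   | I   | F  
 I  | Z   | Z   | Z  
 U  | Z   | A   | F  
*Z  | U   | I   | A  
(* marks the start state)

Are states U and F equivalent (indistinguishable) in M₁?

All states are reachable from the start state.
Start with accepting vs non-accepting: {Z} | {A,F,I,U}.
On input b, block {A,F,I,U} splits into {F,U} and {A,I}.
Stable partition: {Z} | {F,U} | {A,I} — 3 equivalence classes.
U and F lie in the same block of the stable partition, so they are equivalent — no string distinguishes them.

Yes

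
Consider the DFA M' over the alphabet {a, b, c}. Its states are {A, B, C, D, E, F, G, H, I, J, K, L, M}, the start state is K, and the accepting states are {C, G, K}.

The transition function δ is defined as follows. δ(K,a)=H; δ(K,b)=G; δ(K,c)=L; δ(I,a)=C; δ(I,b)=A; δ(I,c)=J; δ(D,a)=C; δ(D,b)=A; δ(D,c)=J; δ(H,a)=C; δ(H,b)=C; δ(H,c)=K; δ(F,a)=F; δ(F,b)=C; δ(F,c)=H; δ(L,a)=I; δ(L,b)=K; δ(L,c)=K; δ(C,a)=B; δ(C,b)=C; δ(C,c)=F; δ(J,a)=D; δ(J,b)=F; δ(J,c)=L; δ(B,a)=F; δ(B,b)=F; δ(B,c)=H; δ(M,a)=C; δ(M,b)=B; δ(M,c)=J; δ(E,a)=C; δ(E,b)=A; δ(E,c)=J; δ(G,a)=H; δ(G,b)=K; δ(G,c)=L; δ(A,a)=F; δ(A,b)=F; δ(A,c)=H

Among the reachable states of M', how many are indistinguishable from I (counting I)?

First remove the unreachable states {E,M}; 11 states remain.
P0 = {C,G,K} | {A,B,D,F,H,I,J,L}.
On input a, block {A,B,D,F,H,I,J,L} splits into {A,B,F,J,L} and {D,H,I}.
Refine {C,G,K} on symbol a: members go to different blocks, giving {G,K} and {C}.
Refine {A,B,F,J,L} on symbol a: members go to different blocks, giving {A,B,F} and {J,L}.
Refine {A,B,F} on symbol b: members go to different blocks, giving {A,B} and {F}.
Split {D,H,I} by δ(·,b) → {D,I} and {H}.
On input b, block {J,L} splits into {J} and {L}.
The partition is now stable with 8 blocks: {G,K} | {A,B} | {D,I} | {C} | {J} | {F} | {H} | {L}.
State I belongs to the block {D,I}, which has 2 states.

2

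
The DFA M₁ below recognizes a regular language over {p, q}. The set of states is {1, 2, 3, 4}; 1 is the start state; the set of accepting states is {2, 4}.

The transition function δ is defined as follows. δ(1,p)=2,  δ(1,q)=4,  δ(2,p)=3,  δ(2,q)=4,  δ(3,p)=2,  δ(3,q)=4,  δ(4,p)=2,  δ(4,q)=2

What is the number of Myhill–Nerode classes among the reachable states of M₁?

All states are reachable from the start state.
Initial partition by acceptance: {2,4} | {1,3}.
Split {2,4} by δ(·,p) → {2} and {4}.
Stable partition: {2} | {1,3} | {4} — 3 equivalence classes.

3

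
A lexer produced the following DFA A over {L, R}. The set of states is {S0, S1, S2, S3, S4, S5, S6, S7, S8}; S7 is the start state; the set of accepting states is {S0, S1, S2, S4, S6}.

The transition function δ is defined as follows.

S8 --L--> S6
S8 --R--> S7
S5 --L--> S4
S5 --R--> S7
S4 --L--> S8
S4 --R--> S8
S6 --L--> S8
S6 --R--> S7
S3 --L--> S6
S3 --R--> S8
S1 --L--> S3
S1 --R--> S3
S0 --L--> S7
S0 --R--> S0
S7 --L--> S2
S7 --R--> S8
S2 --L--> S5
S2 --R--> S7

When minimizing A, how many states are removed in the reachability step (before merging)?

No path from S7 leads to S0, S1, S3; the other 6 states are all reachable.

3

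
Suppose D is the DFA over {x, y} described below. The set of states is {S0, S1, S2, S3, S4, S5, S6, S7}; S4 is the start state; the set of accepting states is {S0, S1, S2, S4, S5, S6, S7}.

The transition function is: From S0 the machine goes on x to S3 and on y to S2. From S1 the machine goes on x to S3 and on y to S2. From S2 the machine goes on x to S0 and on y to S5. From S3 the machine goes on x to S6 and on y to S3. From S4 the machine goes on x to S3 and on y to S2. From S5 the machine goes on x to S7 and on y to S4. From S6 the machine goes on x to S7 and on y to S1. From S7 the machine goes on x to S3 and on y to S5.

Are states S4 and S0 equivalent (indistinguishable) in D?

Every state is reachable, so we keep all 8.
P0 = {S0,S1,S2,S4,S5,S6,S7} | {S3}.
Split {S0,S1,S2,S4,S5,S6,S7} by δ(·,x) → {S0,S1,S4,S7} and {S2,S5,S6}.
On input y, block {S2,S5,S6} splits into {S5,S6} and {S2}.
Refine {S0,S1,S4,S7} on symbol y: members go to different blocks, giving {S0,S1,S4} and {S7}.
The partition is now stable with 5 blocks: {S0,S1,S4} | {S3} | {S5,S6} | {S2} | {S7}.
S4 and S0 lie in the same block of the stable partition, so they are equivalent — no string distinguishes them.

Yes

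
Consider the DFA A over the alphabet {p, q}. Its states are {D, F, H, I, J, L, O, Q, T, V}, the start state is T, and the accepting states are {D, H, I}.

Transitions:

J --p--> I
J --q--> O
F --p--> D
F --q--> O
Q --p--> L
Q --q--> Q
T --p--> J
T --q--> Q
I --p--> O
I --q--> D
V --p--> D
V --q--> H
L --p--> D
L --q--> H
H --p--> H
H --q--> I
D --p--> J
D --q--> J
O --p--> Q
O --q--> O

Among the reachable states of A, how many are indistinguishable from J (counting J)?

Reachable states from the start: {D,H,I,J,L,O,Q,T}. Unreachable: {F,V} — drop them.
P0 = {D,H,I} | {J,L,O,Q,T}.
Refine {D,H,I} on symbol p: members go to different blocks, giving {D,I} and {H}.
On input q, block {D,I} splits into {D} and {I}.
Split {J,L,O,Q,T} by δ(·,p) → {O,Q,T} and {J} and {L}.
Refine {O,Q,T} on symbol p: members go to different blocks, giving {Q} and {O} and {T}.
No further refinement is possible. Final partition (8 blocks): {D} | {Q} | {H} | {I} | {J} | {L} | {O} | {T}.
State J belongs to the block {J}, which has 1 states.

1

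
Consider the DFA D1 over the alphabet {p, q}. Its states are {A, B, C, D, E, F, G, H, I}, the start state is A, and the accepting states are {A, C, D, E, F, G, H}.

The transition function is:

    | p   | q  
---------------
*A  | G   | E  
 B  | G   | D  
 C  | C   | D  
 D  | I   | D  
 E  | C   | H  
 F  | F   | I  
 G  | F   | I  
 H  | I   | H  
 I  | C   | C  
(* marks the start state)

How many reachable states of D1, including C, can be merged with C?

2

States {B} cannot be reached from the start state, so discard them.
P0 = {A,C,D,E,F,G,H} | {I}.
Refine {A,C,D,E,F,G,H} on symbol p: members go to different blocks, giving {A,C,E,F,G} and {D,H}.
Refine {A,C,E,F,G} on symbol q: members go to different blocks, giving {C,E} and {F,G} and {A}.
No further refinement is possible. Final partition (5 blocks): {C,E} | {I} | {D,H} | {F,G} | {A}.
The equivalence class containing C is {C,E}, of size 2.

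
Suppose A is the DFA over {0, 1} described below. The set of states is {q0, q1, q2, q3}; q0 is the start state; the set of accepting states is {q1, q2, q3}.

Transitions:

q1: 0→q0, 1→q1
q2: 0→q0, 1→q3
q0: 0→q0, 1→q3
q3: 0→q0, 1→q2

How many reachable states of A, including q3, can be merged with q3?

2

First remove the unreachable states {q1}; 3 states remain.
Start with accepting vs non-accepting: {q2,q3} | {q0}.
The partition is now stable with 2 blocks: {q2,q3} | {q0}.
State q3 belongs to the block {q2,q3}, which has 2 states.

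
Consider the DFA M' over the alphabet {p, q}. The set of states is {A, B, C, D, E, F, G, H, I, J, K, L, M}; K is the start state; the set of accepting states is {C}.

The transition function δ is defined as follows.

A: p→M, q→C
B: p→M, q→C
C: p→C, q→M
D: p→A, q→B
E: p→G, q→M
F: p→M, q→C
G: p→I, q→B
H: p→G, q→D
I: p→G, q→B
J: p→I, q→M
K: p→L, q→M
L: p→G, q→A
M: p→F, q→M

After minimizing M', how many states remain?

States {D,E,H,J} cannot be reached from the start state, so discard them.
Initial partition by acceptance: {C} | {A,B,F,G,I,K,L,M}.
Split {A,B,F,G,I,K,L,M} by δ(·,q) → {G,I,K,L,M} and {A,B,F}.
On input p, block {G,I,K,L,M} splits into {G,I,K,L} and {M}.
Refine {G,I,K,L} on symbol q: members go to different blocks, giving {G,I,L} and {K}.
Stable partition: {C} | {G,I,L} | {A,B,F} | {M} | {K} — 5 equivalence classes.

5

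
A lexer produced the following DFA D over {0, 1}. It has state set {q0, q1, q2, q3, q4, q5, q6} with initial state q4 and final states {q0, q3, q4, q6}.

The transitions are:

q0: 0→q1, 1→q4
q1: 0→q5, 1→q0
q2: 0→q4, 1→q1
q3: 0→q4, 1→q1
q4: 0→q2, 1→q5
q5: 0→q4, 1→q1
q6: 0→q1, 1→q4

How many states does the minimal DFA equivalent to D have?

4

Reachable states from the start: {q0,q1,q2,q4,q5}. Unreachable: {q3,q6} — drop them.
Start with accepting vs non-accepting: {q0,q4} | {q1,q2,q5}.
Split {q0,q4} by δ(·,1) → {q0} and {q4}.
Split {q1,q2,q5} by δ(·,0) → {q2,q5} and {q1}.
No further refinement is possible. Final partition (4 blocks): {q0} | {q2,q5} | {q4} | {q1}.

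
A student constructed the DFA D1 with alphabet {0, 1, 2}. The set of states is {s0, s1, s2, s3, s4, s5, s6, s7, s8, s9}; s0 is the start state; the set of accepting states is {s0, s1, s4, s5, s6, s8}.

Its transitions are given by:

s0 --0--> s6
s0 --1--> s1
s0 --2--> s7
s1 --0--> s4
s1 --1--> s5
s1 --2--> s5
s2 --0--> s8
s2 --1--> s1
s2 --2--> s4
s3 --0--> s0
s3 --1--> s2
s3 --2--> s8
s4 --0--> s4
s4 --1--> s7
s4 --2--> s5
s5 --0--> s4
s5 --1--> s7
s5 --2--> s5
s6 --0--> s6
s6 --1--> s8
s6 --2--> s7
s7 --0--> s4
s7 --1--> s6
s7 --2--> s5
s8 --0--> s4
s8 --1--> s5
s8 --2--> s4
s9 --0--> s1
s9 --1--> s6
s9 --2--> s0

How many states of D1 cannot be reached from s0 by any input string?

No path from s0 leads to s2, s3, s9; the other 7 states are all reachable.

3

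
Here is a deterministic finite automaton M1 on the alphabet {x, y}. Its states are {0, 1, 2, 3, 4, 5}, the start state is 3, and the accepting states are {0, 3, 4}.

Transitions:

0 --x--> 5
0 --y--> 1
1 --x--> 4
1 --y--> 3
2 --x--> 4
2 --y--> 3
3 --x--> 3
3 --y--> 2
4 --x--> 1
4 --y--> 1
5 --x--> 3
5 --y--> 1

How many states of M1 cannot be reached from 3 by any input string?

2

Starting at 3 and following transitions, the reachable set is {1, 2, 3, 4}. That leaves 0, 5 unreachable — 2 in total.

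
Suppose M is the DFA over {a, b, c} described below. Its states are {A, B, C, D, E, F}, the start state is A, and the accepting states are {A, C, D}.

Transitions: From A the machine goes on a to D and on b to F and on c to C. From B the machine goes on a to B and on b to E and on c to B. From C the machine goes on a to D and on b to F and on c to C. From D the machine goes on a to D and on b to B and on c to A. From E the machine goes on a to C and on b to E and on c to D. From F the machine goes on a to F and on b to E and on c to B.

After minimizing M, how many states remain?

Every state is reachable, so we keep all 6.
Start with accepting vs non-accepting: {A,C,D} | {B,E,F}.
Refine {B,E,F} on symbol a: members go to different blocks, giving {B,F} and {E}.
No further refinement is possible. Final partition (3 blocks): {A,C,D} | {B,F} | {E}.

3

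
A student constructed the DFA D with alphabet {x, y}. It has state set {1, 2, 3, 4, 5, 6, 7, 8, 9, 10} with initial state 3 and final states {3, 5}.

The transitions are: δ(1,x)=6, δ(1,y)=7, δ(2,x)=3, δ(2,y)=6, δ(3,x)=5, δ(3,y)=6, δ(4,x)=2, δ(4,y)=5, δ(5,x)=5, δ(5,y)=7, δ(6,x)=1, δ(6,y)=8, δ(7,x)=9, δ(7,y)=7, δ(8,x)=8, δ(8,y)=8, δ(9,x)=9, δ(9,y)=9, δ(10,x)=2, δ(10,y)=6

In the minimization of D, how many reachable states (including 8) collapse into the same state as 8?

Reachable states from the start: {1,3,5,6,7,8,9}. Unreachable: {2,4,10} — drop them.
Start with accepting vs non-accepting: {3,5} | {1,6,7,8,9}.
Stable partition: {3,5} | {1,6,7,8,9} — 2 equivalence classes.
The equivalence class containing 8 is {1,6,7,8,9}, of size 5.

5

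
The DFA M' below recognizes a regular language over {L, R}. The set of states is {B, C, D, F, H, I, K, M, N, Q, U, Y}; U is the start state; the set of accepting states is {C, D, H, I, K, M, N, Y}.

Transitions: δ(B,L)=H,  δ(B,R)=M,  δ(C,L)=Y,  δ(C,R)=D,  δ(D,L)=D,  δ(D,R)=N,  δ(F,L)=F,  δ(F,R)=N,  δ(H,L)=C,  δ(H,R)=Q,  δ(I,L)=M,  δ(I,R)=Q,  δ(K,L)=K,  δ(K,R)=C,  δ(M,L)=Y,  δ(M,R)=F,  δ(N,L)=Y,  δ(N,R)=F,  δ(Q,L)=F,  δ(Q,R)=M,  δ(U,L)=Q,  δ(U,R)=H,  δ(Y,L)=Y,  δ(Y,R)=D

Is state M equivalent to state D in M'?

No

First remove the unreachable states {B,I,K}; 9 states remain.
Initial partition by acceptance: {C,D,H,M,N,Y} | {F,Q,U}.
Split {C,D,H,M,N,Y} by δ(·,R) → {C,D,Y} and {H,M,N}.
On input R, block {C,D,Y} splits into {C,Y} and {D}.
No further refinement is possible. Final partition (4 blocks): {C,Y} | {F,Q,U} | {H,M,N} | {D}.
M and D end up in different blocks, so they are distinguishable. For instance, the string 'R' is accepted from only D.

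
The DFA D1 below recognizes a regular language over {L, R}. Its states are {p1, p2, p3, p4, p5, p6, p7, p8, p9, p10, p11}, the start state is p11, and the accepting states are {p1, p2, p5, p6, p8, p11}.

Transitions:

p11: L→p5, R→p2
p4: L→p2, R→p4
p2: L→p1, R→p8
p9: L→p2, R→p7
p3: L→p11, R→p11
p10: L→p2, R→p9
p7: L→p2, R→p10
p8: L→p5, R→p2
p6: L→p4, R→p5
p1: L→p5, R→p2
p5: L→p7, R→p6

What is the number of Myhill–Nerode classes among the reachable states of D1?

4

Reachable states from the start: {p1,p2,p4,p5,p6,p7,p8,p9,p10,p11}. Unreachable: {p3} — drop them.
P0 = {p1,p2,p5,p6,p8,p11} | {p4,p7,p9,p10}.
Split {p1,p2,p5,p6,p8,p11} by δ(·,L) → {p1,p2,p8,p11} and {p5,p6}.
Split {p1,p2,p8,p11} by δ(·,L) → {p1,p8,p11} and {p2}.
No further refinement is possible. Final partition (4 blocks): {p1,p8,p11} | {p4,p7,p9,p10} | {p5,p6} | {p2}.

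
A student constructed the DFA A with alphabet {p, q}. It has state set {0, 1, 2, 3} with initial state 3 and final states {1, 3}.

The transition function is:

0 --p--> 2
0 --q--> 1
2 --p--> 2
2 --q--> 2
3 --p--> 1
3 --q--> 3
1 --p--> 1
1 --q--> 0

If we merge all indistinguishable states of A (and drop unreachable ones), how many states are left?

4

Initial partition by acceptance: {1,3} | {0,2}.
Refine {1,3} on symbol q: members go to different blocks, giving {1} and {3}.
Split {0,2} by δ(·,q) → {0} and {2}.
The partition is now stable with 4 blocks: {1} | {0} | {3} | {2}.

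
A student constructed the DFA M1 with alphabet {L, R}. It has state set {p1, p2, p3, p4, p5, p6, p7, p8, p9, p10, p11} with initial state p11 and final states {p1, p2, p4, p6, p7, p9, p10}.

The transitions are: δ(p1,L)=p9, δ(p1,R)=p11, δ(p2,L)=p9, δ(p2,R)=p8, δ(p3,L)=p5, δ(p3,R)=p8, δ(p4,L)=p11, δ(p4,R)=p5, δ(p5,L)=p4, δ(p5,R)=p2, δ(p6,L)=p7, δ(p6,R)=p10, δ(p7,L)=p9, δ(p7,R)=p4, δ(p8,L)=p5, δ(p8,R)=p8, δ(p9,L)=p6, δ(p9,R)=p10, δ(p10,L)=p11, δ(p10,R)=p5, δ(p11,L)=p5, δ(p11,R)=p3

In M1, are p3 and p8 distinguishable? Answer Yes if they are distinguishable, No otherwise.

First remove the unreachable states {p1}; 10 states remain.
Initial partition by acceptance: {p2,p4,p6,p7,p9,p10} | {p3,p5,p8,p11}.
Split {p2,p4,p6,p7,p9,p10} by δ(·,L) → {p2,p6,p7,p9} and {p4,p10}.
Split {p2,p6,p7,p9} by δ(·,R) → {p6,p7,p9} and {p2}.
Split {p3,p5,p8,p11} by δ(·,L) → {p3,p8,p11} and {p5}.
Stable partition: {p6,p7,p9} | {p3,p8,p11} | {p4,p10} | {p2} | {p5} — 5 equivalence classes.
p3 and p8 lie in the same block of the stable partition, so they are equivalent — no string distinguishes them.

No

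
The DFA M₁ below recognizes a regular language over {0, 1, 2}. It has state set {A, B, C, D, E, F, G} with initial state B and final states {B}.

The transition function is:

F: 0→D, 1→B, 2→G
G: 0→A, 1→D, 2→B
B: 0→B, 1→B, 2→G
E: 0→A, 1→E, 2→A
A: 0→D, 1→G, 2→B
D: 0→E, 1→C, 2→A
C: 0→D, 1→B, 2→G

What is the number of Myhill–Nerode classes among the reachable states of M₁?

First remove the unreachable states {F}; 6 states remain.
P0 = {B} | {A,C,D,E,G}.
Refine {A,C,D,E,G} on symbol 1: members go to different blocks, giving {A,D,E,G} and {C}.
On input 1, block {A,D,E,G} splits into {A,E,G} and {D}.
Split {A,E,G} by δ(·,0) → {E,G} and {A}.
On input 1, block {E,G} splits into {E} and {G}.
Stable partition: {B} | {E} | {C} | {D} | {A} | {G} — 6 equivalence classes.

6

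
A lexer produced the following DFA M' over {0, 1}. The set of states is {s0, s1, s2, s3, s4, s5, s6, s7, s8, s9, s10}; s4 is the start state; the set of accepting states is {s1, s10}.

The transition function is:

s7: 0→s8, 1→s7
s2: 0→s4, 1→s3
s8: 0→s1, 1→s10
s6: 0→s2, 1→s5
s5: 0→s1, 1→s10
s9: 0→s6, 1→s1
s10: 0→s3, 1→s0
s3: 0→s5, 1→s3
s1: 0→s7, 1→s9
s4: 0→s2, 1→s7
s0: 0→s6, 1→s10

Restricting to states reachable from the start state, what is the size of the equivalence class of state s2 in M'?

2

Initial partition by acceptance: {s1,s10} | {s0,s2,s3,s4,s5,s6,s7,s8,s9}.
Split {s0,s2,s3,s4,s5,s6,s7,s8,s9} by δ(·,0) → {s0,s2,s3,s4,s6,s7,s9} and {s5,s8}.
Refine {s0,s2,s3,s4,s6,s7,s9} on symbol 0: members go to different blocks, giving {s0,s2,s4,s6,s9} and {s3,s7}.
Refine {s0,s2,s4,s6,s9} on symbol 1: members go to different blocks, giving {s0,s9} and {s2,s4} and {s6}.
No further refinement is possible. Final partition (6 blocks): {s1,s10} | {s0,s9} | {s5,s8} | {s3,s7} | {s2,s4} | {s6}.
The equivalence class containing s2 is {s2,s4}, of size 2.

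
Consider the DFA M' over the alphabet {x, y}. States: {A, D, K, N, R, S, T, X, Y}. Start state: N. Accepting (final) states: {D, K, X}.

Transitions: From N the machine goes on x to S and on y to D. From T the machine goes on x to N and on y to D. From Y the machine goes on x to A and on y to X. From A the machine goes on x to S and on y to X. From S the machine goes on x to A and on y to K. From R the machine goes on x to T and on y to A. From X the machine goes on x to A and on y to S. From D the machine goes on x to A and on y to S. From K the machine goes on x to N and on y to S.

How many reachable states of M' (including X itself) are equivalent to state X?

3

Reachable states from the start: {A,D,K,N,S,X}. Unreachable: {R,T,Y} — drop them.
Initial partition by acceptance: {D,K,X} | {A,N,S}.
The partition is now stable with 2 blocks: {D,K,X} | {A,N,S}.
The equivalence class containing X is {D,K,X}, of size 3.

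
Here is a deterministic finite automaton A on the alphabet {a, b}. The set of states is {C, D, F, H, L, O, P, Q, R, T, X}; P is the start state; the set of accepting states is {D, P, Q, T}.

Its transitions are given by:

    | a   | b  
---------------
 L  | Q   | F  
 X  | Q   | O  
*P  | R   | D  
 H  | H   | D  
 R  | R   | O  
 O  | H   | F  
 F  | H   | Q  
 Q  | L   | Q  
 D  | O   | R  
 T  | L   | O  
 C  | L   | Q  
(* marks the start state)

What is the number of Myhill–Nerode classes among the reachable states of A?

8

First remove the unreachable states {C,T,X}; 8 states remain.
Initial partition by acceptance: {D,P,Q} | {F,H,L,O,R}.
On input b, block {D,P,Q} splits into {P,Q} and {D}.
On input b, block {P,Q} splits into {Q} and {P}.
Refine {F,H,L,O,R} on symbol a: members go to different blocks, giving {F,H,O,R} and {L}.
Split {F,H,O,R} by δ(·,b) → {O,R} and {H} and {F}.
Refine {O,R} on symbol a: members go to different blocks, giving {R} and {O}.
The partition is now stable with 8 blocks: {Q} | {R} | {D} | {P} | {L} | {H} | {F} | {O}.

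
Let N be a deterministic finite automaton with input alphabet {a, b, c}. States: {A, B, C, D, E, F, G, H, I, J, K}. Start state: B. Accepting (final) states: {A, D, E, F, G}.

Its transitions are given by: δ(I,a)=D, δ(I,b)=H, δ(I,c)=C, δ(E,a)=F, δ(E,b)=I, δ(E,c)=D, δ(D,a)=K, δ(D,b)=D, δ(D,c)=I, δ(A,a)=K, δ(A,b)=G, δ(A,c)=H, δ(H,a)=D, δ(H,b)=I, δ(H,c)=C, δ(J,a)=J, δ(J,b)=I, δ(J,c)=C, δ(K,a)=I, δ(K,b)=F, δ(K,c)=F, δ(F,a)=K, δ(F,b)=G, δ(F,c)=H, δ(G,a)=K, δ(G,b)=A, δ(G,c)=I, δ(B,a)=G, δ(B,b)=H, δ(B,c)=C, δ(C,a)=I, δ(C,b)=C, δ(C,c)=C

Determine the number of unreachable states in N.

2

No path from B leads to E, J; the other 9 states are all reachable.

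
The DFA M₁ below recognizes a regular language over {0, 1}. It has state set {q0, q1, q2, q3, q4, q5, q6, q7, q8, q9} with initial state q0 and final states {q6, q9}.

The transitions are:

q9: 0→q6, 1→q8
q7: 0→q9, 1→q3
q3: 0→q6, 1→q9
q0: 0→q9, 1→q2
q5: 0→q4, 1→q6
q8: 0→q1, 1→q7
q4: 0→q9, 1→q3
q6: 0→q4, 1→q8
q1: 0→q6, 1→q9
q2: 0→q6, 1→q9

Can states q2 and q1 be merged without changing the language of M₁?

Reachable states from the start: {q0,q1,q2,q3,q4,q6,q7,q8,q9}. Unreachable: {q5} — drop them.
Start with accepting vs non-accepting: {q6,q9} | {q0,q1,q2,q3,q4,q7,q8}.
On input 0, block {q6,q9} splits into {q6} and {q9}.
Split {q0,q1,q2,q3,q4,q7,q8} by δ(·,0) → {q0,q4,q7} and {q1,q2,q3} and {q8}.
No further refinement is possible. Final partition (5 blocks): {q6} | {q0,q4,q7} | {q9} | {q1,q2,q3} | {q8}.
q2 and q1 lie in the same block of the stable partition, so they are equivalent — no string distinguishes them.

Yes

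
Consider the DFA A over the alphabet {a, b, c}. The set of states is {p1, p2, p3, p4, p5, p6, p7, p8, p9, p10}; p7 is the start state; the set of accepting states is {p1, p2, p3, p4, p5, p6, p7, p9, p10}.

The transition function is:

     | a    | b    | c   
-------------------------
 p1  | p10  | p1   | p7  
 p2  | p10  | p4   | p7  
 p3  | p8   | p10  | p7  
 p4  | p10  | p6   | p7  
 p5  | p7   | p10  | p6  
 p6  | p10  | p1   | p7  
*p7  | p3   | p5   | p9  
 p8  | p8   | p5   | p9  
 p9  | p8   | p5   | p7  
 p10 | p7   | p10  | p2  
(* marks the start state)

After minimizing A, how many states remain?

Start with accepting vs non-accepting: {p1,p2,p3,p4,p5,p6,p7,p9,p10} | {p8}.
Split {p1,p2,p3,p4,p5,p6,p7,p9,p10} by δ(·,a) → {p1,p2,p4,p5,p6,p7,p10} and {p3,p9}.
Split {p1,p2,p4,p5,p6,p7,p10} by δ(·,a) → {p1,p2,p4,p5,p6,p10} and {p7}.
Split {p1,p2,p4,p5,p6,p10} by δ(·,a) → {p1,p2,p4,p6} and {p5,p10}.
The partition is now stable with 5 blocks: {p1,p2,p4,p6} | {p8} | {p3,p9} | {p7} | {p5,p10}.

5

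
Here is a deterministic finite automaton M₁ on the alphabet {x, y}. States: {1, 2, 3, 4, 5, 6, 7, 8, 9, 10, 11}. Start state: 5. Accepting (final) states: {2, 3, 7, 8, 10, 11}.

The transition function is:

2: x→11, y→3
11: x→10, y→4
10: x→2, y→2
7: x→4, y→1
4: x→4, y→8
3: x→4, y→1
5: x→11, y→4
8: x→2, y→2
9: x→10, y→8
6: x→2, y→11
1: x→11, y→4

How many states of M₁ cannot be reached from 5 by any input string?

3

BFS from 5 reaches {1, 2, 3, 4, 5, 8, 10, 11}; the 3 state(s) 6, 7, 9 are never visited.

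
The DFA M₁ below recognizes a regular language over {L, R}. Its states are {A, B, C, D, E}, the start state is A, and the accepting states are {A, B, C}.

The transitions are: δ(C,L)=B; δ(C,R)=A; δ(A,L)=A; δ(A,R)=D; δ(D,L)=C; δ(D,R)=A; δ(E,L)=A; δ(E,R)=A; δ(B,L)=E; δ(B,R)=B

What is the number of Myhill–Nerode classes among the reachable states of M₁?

5

All states are reachable from the start state.
P0 = {A,B,C} | {D,E}.
On input L, block {A,B,C} splits into {A,C} and {B}.
On input L, block {A,C} splits into {A} and {C}.
Refine {D,E} on symbol L: members go to different blocks, giving {D} and {E}.
No further refinement is possible. Final partition (5 blocks): {A} | {D} | {B} | {C} | {E}.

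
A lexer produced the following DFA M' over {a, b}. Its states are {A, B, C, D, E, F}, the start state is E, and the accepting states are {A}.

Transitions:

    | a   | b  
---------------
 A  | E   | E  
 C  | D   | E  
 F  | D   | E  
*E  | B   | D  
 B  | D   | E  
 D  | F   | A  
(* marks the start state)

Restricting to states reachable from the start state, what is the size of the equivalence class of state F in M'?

States {C} cannot be reached from the start state, so discard them.
P0 = {A} | {B,D,E,F}.
On input b, block {B,D,E,F} splits into {B,E,F} and {D}.
On input a, block {B,E,F} splits into {B,F} and {E}.
The partition is now stable with 4 blocks: {A} | {B,F} | {D} | {E}.
State F belongs to the block {B,F}, which has 2 states.

2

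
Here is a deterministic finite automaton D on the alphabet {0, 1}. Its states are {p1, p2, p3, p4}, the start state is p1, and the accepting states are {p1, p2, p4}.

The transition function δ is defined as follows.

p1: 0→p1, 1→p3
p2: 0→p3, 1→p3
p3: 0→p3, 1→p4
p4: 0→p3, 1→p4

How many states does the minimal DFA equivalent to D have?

States {p2} cannot be reached from the start state, so discard them.
Initial partition by acceptance: {p1,p4} | {p3}.
On input 0, block {p1,p4} splits into {p1} and {p4}.
Stable partition: {p1} | {p3} | {p4} — 3 equivalence classes.

3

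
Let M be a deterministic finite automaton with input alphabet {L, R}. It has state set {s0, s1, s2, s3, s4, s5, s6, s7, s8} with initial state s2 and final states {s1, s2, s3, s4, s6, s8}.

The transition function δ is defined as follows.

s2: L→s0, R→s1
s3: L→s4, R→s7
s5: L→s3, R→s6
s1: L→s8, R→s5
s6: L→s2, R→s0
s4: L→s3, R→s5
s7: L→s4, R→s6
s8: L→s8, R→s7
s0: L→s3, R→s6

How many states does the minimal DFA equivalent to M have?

Initial partition by acceptance: {s1,s2,s3,s4,s6,s8} | {s0,s5,s7}.
Split {s1,s2,s3,s4,s6,s8} by δ(·,L) → {s1,s3,s4,s6,s8} and {s2}.
Split {s1,s3,s4,s6,s8} by δ(·,L) → {s1,s3,s4,s8} and {s6}.
The partition is now stable with 4 blocks: {s1,s3,s4,s8} | {s0,s5,s7} | {s2} | {s6}.

4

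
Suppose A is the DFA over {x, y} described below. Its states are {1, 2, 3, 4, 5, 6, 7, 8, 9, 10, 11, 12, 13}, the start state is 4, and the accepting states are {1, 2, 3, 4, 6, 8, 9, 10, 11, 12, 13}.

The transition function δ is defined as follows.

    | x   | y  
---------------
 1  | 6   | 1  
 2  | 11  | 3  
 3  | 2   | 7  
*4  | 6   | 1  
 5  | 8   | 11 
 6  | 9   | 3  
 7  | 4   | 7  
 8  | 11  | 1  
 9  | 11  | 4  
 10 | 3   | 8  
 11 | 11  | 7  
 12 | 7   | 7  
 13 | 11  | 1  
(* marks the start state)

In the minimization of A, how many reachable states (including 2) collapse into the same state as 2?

States {5,8,10,12,13} cannot be reached from the start state, so discard them.
P0 = {1,2,3,4,6,9,11} | {7}.
Split {1,2,3,4,6,9,11} by δ(·,y) → {1,2,4,6,9} and {3,11}.
Split {1,2,4,6,9} by δ(·,x) → {1,4,6} and {2,9}.
Refine {1,4,6} on symbol x: members go to different blocks, giving {1,4} and {6}.
Refine {3,11} on symbol x: members go to different blocks, giving {3} and {11}.
On input y, block {2,9} splits into {2} and {9}.
Stable partition: {1,4} | {7} | {3} | {2} | {6} | {11} | {9} — 7 equivalence classes.
The equivalence class containing 2 is {2}, of size 1.

1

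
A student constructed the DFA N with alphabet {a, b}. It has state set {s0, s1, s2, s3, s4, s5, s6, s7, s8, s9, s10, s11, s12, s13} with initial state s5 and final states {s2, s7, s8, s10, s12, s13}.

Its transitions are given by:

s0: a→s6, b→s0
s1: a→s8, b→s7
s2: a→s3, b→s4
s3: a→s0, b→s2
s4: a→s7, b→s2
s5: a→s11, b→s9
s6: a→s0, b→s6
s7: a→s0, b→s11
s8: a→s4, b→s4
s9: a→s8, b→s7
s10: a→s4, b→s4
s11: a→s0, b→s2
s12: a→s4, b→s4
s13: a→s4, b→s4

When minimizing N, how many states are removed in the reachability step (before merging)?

Starting at s5 and following transitions, the reachable set is {s0, s2, s3, s4, s5, s6, s7, s8, s9, s11}. That leaves s1, s10, s12, s13 unreachable — 4 in total.

4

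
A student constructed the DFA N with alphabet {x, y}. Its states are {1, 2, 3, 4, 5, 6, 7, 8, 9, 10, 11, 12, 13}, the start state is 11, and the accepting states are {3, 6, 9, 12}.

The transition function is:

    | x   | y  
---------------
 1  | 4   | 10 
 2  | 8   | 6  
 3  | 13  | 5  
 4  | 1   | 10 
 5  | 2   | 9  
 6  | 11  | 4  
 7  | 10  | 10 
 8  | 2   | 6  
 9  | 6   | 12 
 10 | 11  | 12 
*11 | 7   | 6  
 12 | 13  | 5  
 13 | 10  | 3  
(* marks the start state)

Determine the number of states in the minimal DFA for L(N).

10

Every state is reachable, so we keep all 13.
Initial partition by acceptance: {3,6,9,12} | {1,2,4,5,7,8,10,11,13}.
Split {3,6,9,12} by δ(·,x) → {3,6,12} and {9}.
On input y, block {1,2,4,5,7,8,10,11,13} splits into {2,8,10,11,13} and {1,4,7} and {5}.
On input y, block {3,6,12} splits into {3,12} and {6}.
Split {2,8,10,11,13} by δ(·,x) → {2,8,10,13} and {11}.
Refine {2,8,10,13} on symbol x: members go to different blocks, giving {2,8,13} and {10}.
Split {2,8,13} by δ(·,x) → {2,8} and {13}.
Refine {1,4,7} on symbol x: members go to different blocks, giving {1,4} and {7}.
No further refinement is possible. Final partition (10 blocks): {3,12} | {2,8} | {9} | {1,4} | {5} | {6} | {11} | {10} | {13} | {7}.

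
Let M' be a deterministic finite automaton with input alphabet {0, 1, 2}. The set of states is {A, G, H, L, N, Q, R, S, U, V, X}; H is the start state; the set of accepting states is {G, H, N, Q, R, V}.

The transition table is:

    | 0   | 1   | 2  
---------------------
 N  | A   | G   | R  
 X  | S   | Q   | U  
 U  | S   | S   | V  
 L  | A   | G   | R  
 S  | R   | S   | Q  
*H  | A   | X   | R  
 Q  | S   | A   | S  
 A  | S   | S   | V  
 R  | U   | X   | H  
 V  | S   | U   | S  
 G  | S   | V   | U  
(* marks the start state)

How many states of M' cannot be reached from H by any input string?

3

BFS from H reaches {A, H, Q, R, S, U, V, X}; the 3 state(s) G, L, N are never visited.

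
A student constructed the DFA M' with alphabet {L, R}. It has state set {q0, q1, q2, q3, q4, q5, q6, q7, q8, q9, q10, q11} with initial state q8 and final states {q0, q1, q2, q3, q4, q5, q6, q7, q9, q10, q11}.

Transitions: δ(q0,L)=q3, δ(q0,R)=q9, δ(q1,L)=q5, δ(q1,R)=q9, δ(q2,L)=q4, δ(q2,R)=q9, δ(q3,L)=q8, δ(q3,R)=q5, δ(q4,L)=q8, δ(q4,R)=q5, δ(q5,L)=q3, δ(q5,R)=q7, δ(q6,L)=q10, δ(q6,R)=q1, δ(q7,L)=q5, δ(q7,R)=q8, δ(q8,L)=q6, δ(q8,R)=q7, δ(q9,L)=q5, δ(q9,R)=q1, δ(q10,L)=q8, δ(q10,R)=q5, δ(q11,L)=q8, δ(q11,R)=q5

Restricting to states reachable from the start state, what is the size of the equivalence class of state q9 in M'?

First remove the unreachable states {q0,q2,q4,q11}; 8 states remain.
Initial partition by acceptance: {q1,q3,q5,q6,q7,q9,q10} | {q8}.
On input L, block {q1,q3,q5,q6,q7,q9,q10} splits into {q1,q5,q6,q7,q9} and {q3,q10}.
Split {q1,q5,q6,q7,q9} by δ(·,L) → {q1,q7,q9} and {q5,q6}.
On input R, block {q1,q7,q9} splits into {q1,q9} and {q7}.
On input R, block {q5,q6} splits into {q5} and {q6}.
No further refinement is possible. Final partition (6 blocks): {q1,q9} | {q8} | {q3,q10} | {q5} | {q7} | {q6}.
State q9 belongs to the block {q1,q9}, which has 2 states.

2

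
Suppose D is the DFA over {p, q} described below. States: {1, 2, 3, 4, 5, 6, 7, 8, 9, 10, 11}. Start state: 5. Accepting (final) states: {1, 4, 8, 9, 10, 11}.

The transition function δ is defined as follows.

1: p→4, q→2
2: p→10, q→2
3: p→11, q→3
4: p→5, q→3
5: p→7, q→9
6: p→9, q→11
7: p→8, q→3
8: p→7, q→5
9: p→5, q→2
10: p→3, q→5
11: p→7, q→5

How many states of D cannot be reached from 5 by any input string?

BFS from 5 reaches {2, 3, 5, 7, 8, 9, 10, 11}; the 3 state(s) 1, 4, 6 are never visited.

3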